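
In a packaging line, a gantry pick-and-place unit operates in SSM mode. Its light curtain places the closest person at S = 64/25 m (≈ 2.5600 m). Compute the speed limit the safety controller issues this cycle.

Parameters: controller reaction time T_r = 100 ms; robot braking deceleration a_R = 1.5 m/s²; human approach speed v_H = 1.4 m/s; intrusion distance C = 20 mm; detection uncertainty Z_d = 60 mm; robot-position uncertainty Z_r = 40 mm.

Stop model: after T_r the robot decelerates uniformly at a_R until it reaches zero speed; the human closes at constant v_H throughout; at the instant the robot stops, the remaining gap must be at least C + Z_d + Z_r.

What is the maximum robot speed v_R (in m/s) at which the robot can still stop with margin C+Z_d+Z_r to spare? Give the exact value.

quadratic (1/3)·v² + (31/30)·v + (-23/10) = 0
  disc = (31/30)² − 4·(1/3)·(-23/10) = 3721/900 ; √disc = 61/30
  v_R = (−(31/30) + 61/30) / (2·(1/3)) = 3/2 m/s
check:
braking lasts T_s = (3/2)/(3/2) = 1.0000 s
robot in T_r: 1.5000·0.1000 = 0.1500 m
robot covers 1.5000·1.0000 − ½·1.5000·1.0000² = 0.7500 m while stopping
human over T_r+T_s: 1.4000·(0.1000+1.0000) = 1.5400 m
C+Z_d+Z_r = 0.0200+0.0600+0.0400 = 0.1200 m
sum ≈ 0.1500+0.7500+1.5400+0.1200 ≈ 2.5600 m = S ✓

v_R_max = 3/2 m/s = 1.5000 m/s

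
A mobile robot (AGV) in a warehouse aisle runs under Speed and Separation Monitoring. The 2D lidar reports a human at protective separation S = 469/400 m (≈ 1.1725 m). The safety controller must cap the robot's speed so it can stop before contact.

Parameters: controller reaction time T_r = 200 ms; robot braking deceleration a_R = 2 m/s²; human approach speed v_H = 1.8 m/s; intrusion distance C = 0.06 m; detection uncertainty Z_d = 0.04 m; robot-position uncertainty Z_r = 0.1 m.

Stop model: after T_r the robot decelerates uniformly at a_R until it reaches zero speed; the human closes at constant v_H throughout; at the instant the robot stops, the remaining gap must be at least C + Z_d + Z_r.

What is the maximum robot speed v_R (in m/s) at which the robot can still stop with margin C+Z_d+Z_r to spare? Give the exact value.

v_R_max = 1/2 m/s = 0.5000 m/s

collect terms ⇒ (1/4)·v_R² + (11/10)·v_R + (-49/80) = 0
  disc = (11/10)² − 4·(1/4)·(-49/80) = 729/400 ; √disc = 27/20
  v_R = (−(11/10) + 27/20) / (2·(1/4)) = 1/2 m/s
check:
T_s = v_R/a_R = (1/2)/2 = 0.2500 s
robot in T_r: 0.5000·0.2000 = 0.1000 m
robot covers 0.5000·0.2500 − ½·2.0000·0.2500² = 0.0625 m while stopping
human over T_r+T_s: 1.8000·(0.2000+0.2500) = 0.8100 m
C+Z_d+Z_r = 0.0600+0.0400+0.1000 = 0.2000 m
sum ≈ 0.1000+0.0625+0.8100+0.2000 ≈ 1.1725 m = S ✓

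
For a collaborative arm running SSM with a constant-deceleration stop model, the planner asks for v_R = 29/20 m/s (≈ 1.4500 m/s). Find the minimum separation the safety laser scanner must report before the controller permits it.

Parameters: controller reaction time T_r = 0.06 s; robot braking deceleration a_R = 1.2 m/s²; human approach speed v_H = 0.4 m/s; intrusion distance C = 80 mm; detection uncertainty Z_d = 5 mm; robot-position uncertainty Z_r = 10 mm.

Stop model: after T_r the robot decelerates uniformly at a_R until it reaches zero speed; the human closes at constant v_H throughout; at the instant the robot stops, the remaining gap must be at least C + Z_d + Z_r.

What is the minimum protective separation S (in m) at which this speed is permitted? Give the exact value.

stop time T_s = (29/20)/(6/5) = 1.2083 s
robot covers v_R·T_r = 1.4500·0.0600 = 0.0870 m before braking
robot covers 1.4500·1.2083 − ½·1.2000·1.2083² = 0.8760 m while stopping
human over T_r+T_s: 0.4000·(0.0600+1.2083) = 0.5073 m
margins: 0.0800+0.0050+0.0100 = 0.0950 m
S_min ≈ 0.0870+0.8760+0.5073+0.0950  ⇒  S_min = 12523/8000 m

S_min = 12523/8000 m = 1.5654 m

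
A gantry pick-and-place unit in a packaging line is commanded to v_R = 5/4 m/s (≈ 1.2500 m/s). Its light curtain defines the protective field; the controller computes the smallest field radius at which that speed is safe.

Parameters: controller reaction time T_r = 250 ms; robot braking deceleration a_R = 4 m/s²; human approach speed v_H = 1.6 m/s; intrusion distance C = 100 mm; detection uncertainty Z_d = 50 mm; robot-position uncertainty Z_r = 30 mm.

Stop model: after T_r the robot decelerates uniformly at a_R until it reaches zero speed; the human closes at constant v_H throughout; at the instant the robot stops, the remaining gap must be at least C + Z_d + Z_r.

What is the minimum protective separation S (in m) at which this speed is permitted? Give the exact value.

braking lasts T_s = (5/4)/4 = 0.3125 s
robot covers v_R·T_r = 1.2500·0.2500 = 0.3125 m before braking
braking distance = 1.2500²/(2·4.0000) = 0.1953 m
human over T_r+T_s: 1.6000·(0.2500+0.3125) = 0.9000 m
margins: 0.1000+0.0500+0.0300 = 0.1800 m
S_min ≈ 0.3125+0.1953+0.9000+0.1800  ⇒  S_min = 5081/3200 m

S_min = 5081/3200 m = 1.5878 m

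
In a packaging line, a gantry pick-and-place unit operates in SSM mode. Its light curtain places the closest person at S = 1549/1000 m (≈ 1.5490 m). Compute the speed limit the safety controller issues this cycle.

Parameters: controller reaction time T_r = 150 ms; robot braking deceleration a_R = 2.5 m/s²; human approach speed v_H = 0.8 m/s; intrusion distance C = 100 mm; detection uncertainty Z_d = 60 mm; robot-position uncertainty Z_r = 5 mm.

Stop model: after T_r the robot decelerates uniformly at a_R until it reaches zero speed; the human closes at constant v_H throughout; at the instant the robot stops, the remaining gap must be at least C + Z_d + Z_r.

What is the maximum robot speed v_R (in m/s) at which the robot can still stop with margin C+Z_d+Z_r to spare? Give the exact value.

v_R_max = 8/5 m/s = 1.6000 m/s

at the boundary: (1/5)·v² + (47/100)·v + (-158/125) = 0
  disc = (47/100)² − 4·(1/5)·(-158/125) = 12321/10000 ; √disc = 111/100
  v_R = (−(47/100) + 111/100) / (2·(1/5)) = 8/5 m/s
check:
T_s = v_R/a_R = (8/5)/(5/2) = 0.6400 s
robot covers v_R·T_r = 1.6000·0.1500 = 0.2400 m before braking
robot under decel: 1.6000²/(2·2.5000) = 0.5120 m
human over T_r+T_s: 0.8000·(0.1500+0.6400) = 0.6320 m
margins: 0.1000+0.0600+0.0050 = 0.1650 m
sum ≈ 0.2400+0.5120+0.6320+0.1650 ≈ 1.5490 m = S ✓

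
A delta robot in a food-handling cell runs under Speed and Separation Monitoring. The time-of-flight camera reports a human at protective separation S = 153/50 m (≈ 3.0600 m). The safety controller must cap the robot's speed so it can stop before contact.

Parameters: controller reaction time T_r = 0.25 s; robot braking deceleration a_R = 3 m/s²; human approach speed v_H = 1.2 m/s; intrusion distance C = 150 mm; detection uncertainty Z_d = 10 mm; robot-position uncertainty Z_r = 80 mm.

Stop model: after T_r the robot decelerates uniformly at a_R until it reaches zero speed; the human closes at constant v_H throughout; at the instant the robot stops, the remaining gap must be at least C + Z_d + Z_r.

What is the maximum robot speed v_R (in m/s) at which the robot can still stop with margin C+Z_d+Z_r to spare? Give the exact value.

collect terms ⇒ (1/6)·v_R² + (13/20)·v_R + (-63/25) = 0
  disc = (13/20)² − 4·(1/6)·(-63/25) = 841/400 ; √disc = 29/20
  v_R = (−(13/20) + 29/20) / (2·(1/6)) = 12/5 m/s
check:
T_s = v_R/a_R = (12/5)/3 = 0.8000 s
robot covers v_R·T_r = 2.4000·0.2500 = 0.6000 m before braking
robot covers 2.4000·0.8000 − ½·3.0000·0.8000² = 0.9600 m while stopping
human closes 1.2000·1.0500 = 1.2600 m
residual clearance needed = 0.1500+0.0100+0.0800 = 0.2400 m
sum ≈ 0.6000+0.9600+1.2600+0.2400 ≈ 3.0600 m = S ✓

v_R_max = 12/5 m/s = 2.4000 m/s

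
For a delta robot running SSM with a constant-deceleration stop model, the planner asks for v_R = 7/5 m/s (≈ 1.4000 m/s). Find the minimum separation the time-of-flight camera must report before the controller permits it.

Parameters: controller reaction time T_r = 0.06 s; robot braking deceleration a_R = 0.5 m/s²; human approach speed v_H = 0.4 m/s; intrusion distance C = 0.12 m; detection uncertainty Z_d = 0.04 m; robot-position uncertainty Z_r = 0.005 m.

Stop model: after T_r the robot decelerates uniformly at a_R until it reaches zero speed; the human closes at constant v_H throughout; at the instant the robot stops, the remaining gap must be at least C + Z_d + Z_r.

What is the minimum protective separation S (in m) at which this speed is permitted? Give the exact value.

stop time T_s = (7/5)/(1/2) = 2.8000 s
robot covers v_R·T_r = 1.4000·0.0600 = 0.0840 m before braking
robot under decel: 1.4000²/(2·0.5000) = 1.9600 m
human over T_r+T_s: 0.4000·(0.0600+2.8000) = 1.1440 m
margins: 0.1200+0.0400+0.0050 = 0.1650 m
S_min ≈ 0.0840+1.9600+1.1440+0.1650  ⇒  S_min = 3353/1000 m

S_min = 3353/1000 m = 3.3530 m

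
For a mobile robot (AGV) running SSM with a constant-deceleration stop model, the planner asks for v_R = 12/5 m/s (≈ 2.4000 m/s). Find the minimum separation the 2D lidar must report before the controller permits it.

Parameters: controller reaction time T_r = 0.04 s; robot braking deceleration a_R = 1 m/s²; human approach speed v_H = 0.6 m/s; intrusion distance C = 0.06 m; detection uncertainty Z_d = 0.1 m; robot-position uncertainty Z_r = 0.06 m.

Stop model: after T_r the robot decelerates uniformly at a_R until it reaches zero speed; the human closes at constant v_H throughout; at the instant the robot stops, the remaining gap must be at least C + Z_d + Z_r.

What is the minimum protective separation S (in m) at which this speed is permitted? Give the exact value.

braking lasts T_s = (12/5)/1 = 2.4000 s
reaction-phase robot travel = 2.4000·0.0400 = 0.0960 m
robot covers 2.4000·2.4000 − ½·1.0000·2.4000² = 2.8800 m while stopping
person approaches 0.6000·(0.0400+2.4000) = 1.4640 m
C+Z_d+Z_r = 0.0600+0.1000+0.0600 = 0.2200 m
S_min ≈ 0.0960+2.8800+1.4640+0.2200  ⇒  S_min = 233/50 m

S_min = 233/50 m = 4.6600 m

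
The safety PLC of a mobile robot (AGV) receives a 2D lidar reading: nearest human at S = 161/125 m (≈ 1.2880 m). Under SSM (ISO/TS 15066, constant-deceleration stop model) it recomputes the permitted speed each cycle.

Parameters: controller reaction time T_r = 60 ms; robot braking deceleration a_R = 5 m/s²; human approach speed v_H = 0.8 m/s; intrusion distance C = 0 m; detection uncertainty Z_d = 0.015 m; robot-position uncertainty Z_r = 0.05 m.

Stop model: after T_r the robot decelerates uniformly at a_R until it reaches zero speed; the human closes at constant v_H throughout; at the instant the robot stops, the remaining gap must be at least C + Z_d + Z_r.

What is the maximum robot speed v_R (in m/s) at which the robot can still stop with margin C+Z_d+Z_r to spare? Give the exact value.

v_R_max = 5/2 m/s = 2.5000 m/s

collect terms ⇒ (1/10)·v_R² + (11/50)·v_R + (-47/40) = 0
  disc = (11/50)² − 4·(1/10)·(-47/40) = 324/625 ; √disc = 18/25
  v_R = (−(11/50) + 18/25) / (2·(1/10)) = 5/2 m/s
check:
braking lasts T_s = (5/2)/5 = 0.5000 s
reaction-phase robot travel = 2.5000·0.0600 = 0.1500 m
robot covers 2.5000·0.5000 − ½·5.0000·0.5000² = 0.6250 m while stopping
human over T_r+T_s: 0.8000·(0.0600+0.5000) = 0.4480 m
residual clearance needed = 0.0000+0.0150+0.0500 = 0.0650 m
sum ≈ 0.1500+0.6250+0.4480+0.0650 ≈ 1.2880 m = S ✓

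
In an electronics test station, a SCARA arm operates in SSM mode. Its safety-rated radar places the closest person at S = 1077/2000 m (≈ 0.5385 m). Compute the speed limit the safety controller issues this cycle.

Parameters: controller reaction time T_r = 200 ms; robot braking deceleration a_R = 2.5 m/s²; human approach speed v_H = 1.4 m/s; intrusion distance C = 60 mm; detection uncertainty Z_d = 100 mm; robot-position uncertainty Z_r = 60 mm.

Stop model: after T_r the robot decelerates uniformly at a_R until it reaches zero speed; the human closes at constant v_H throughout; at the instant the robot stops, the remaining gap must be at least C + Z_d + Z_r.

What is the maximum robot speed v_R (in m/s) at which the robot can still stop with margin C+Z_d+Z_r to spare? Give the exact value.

quadratic (1/5)·v² + (19/25)·v + (-77/2000) = 0
  disc = (19/25)² − 4·(1/5)·(-77/2000) = 1521/2500 ; √disc = 39/50
  v_R = (−(19/25) + 39/50) / (2·(1/5)) = 1/20 m/s
check:
T_s = v_R/a_R = (1/20)/(5/2) = 0.0200 s
robot in T_r: 0.0500·0.2000 = 0.0100 m
braking distance = 0.0500²/(2·2.5000) = 0.0005 m
person approaches 1.4000·(0.2000+0.0200) = 0.3080 m
margins: 0.0600+0.1000+0.0600 = 0.2200 m
sum ≈ 0.0100+0.0005+0.3080+0.2200 ≈ 0.5385 m = S ✓

v_R_max = 1/20 m/s = 0.0500 m/s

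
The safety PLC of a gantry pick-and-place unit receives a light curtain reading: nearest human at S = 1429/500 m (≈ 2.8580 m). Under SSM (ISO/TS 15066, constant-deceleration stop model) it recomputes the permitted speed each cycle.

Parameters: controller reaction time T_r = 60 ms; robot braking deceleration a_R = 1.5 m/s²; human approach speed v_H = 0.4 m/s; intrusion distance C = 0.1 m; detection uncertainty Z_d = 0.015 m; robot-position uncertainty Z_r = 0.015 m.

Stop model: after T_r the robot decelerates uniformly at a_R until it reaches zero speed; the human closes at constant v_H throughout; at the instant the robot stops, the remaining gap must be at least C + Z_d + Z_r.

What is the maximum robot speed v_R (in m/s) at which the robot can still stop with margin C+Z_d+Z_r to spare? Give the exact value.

v_R_max = 12/5 m/s = 2.4000 m/s

at the boundary: (1/3)·v² + (49/150)·v + (-338/125) = 0
  disc = (49/150)² − 4·(1/3)·(-338/125) = 83521/22500 ; √disc = 289/150
  v_R = (−(49/150) + 289/150) / (2·(1/3)) = 12/5 m/s
check:
braking lasts T_s = (12/5)/(3/2) = 1.6000 s
robot covers v_R·T_r = 2.4000·0.0600 = 0.1440 m before braking
robot covers 2.4000·1.6000 − ½·1.5000·1.6000² = 1.9200 m while stopping
human closes 0.4000·1.6600 = 0.6640 m
residual clearance needed = 0.1000+0.0150+0.0150 = 0.1300 m
sum ≈ 0.1440+1.9200+0.6640+0.1300 ≈ 2.8580 m = S ✓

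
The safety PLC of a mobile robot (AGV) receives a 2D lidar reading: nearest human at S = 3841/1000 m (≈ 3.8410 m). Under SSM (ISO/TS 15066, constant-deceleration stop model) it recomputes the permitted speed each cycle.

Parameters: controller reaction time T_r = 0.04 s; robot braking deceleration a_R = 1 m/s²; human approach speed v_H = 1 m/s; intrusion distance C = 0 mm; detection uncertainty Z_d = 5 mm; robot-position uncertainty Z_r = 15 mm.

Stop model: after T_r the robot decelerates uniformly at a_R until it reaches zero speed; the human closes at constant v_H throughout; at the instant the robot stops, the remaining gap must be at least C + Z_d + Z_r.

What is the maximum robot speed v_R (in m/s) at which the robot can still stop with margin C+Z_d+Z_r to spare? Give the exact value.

collect terms ⇒ (1/2)·v_R² + (26/25)·v_R + (-3781/1000) = 0
  disc = (26/25)² − 4·(1/2)·(-3781/1000) = 21609/2500 ; √disc = 147/50
  v_R = (−(26/25) + 147/50) / (2·(1/2)) = 19/10 m/s
check:
T_s = v_R/a_R = (19/10)/1 = 1.9000 s
reaction-phase robot travel = 1.9000·0.0400 = 0.0760 m
braking distance = 1.9000²/(2·1.0000) = 1.8050 m
human closes 1.0000·1.9400 = 1.9400 m
residual clearance needed = 0.0000+0.0050+0.0150 = 0.0200 m
sum ≈ 0.0760+1.8050+1.9400+0.0200 ≈ 3.8410 m = S ✓

v_R_max = 19/10 m/s = 1.9000 m/s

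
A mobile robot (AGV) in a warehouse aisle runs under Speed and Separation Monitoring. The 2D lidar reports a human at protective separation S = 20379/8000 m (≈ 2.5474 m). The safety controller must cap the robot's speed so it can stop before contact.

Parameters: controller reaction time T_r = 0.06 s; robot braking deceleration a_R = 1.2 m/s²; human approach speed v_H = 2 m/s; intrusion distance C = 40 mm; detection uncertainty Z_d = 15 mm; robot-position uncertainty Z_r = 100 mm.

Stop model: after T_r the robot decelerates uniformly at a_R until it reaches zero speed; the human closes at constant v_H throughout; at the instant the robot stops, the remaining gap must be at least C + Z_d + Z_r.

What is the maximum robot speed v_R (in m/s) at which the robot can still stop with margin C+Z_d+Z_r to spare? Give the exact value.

v_R_max = 21/20 m/s = 1.0500 m/s

quadratic (5/12)·v² + (259/150)·v + (-18179/8000) = 0
  disc = (259/150)² − 4·(5/12)·(-18179/8000) = 2436721/360000 ; √disc = 1561/600
  v_R = (−(259/150) + 1561/600) / (2·(5/12)) = 21/20 m/s
check:
braking lasts T_s = (21/20)/(6/5) = 0.8750 s
reaction-phase robot travel = 1.0500·0.0600 = 0.0630 m
robot covers 1.0500·0.8750 − ½·1.2000·0.8750² = 0.4594 m while stopping
human closes 2.0000·0.9350 = 1.8700 m
margins: 0.0400+0.0150+0.1000 = 0.1550 m
sum ≈ 0.0630+0.4594+1.8700+0.1550 ≈ 2.5474 m = S ✓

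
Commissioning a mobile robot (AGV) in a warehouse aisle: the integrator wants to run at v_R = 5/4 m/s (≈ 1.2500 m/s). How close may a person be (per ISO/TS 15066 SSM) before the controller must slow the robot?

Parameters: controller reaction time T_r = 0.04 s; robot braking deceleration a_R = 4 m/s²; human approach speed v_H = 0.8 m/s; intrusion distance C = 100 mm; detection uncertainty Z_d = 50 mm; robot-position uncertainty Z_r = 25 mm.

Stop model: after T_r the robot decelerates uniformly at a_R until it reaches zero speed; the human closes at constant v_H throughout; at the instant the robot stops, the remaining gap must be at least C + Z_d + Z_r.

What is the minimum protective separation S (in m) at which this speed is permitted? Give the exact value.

S_min = 11237/16000 m = 0.7023 m

stop time T_s = (5/4)/4 = 0.3125 s
robot in T_r: 1.2500·0.0400 = 0.0500 m
robot under decel: 1.2500²/(2·4.0000) = 0.1953 m
human over T_r+T_s: 0.8000·(0.0400+0.3125) = 0.2820 m
margins: 0.1000+0.0500+0.0250 = 0.1750 m
S_min ≈ 0.0500+0.1953+0.2820+0.1750  ⇒  S_min = 11237/16000 m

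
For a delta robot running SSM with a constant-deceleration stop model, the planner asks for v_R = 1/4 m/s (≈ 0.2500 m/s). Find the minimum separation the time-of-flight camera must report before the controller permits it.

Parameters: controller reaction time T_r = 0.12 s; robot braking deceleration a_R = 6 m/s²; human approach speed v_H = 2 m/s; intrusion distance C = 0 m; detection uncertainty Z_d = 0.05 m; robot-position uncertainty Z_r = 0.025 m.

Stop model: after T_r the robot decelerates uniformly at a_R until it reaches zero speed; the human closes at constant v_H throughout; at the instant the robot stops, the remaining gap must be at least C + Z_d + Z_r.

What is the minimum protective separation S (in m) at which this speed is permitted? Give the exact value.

stop time T_s = (1/4)/6 = 0.0417 s
reaction-phase robot travel = 0.2500·0.1200 = 0.0300 m
robot under decel: 0.2500²/(2·6.0000) = 0.0052 m
human closes 2.0000·0.1617 = 0.3233 m
margins: 0.0000+0.0500+0.0250 = 0.0750 m
S_min ≈ 0.0300+0.0052+0.3233+0.0750  ⇒  S_min = 2081/4800 m

S_min = 2081/4800 m = 0.4335 m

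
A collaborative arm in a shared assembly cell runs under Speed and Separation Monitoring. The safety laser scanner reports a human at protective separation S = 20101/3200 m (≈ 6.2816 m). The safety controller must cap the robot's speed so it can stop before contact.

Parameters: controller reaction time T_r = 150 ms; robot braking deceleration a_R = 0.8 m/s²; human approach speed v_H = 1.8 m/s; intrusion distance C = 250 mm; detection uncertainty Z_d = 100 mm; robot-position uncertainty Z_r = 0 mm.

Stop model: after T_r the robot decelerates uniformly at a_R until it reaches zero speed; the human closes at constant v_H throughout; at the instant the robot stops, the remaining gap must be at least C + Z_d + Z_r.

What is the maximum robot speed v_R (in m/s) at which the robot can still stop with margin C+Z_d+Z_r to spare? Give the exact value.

v_R_max = 33/20 m/s = 1.6500 m/s

at the boundary: (5/8)·v² + (12/5)·v + (-18117/3200) = 0
  disc = (12/5)² − 4·(5/8)·(-18117/3200) = 127449/6400 ; √disc = 357/80
  v_R = (−(12/5) + 357/80) / (2·(5/8)) = 33/20 m/s
check:
T_s = v_R/a_R = (33/20)/(4/5) = 2.0625 s
robot covers v_R·T_r = 1.6500·0.1500 = 0.2475 m before braking
robot under decel: 1.6500²/(2·0.8000) = 1.7016 m
human over T_r+T_s: 1.8000·(0.1500+2.0625) = 3.9825 m
margins: 0.2500+0.1000+0.0000 = 0.3500 m
sum ≈ 0.2475+1.7016+3.9825+0.3500 ≈ 6.2816 m = S ✓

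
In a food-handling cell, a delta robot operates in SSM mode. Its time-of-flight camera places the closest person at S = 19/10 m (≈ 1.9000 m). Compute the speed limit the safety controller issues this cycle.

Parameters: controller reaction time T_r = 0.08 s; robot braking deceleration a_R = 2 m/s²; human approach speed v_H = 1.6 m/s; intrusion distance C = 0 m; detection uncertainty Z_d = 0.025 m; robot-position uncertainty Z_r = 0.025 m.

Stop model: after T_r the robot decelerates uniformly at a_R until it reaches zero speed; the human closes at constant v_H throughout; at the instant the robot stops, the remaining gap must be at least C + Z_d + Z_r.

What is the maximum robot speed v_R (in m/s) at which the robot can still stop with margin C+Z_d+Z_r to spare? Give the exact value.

v_R_max = 7/5 m/s = 1.4000 m/s

quadratic (1/4)·v² + (22/25)·v + (-861/500) = 0
  disc = (22/25)² − 4·(1/4)·(-861/500) = 6241/2500 ; √disc = 79/50
  v_R = (−(22/25) + 79/50) / (2·(1/4)) = 7/5 m/s
check:
stop time T_s = (7/5)/2 = 0.7000 s
robot covers v_R·T_r = 1.4000·0.0800 = 0.1120 m before braking
robot under decel: 1.4000²/(2·2.0000) = 0.4900 m
human closes 1.6000·0.7800 = 1.2480 m
C+Z_d+Z_r = 0.0000+0.0250+0.0250 = 0.0500 m
sum ≈ 0.1120+0.4900+1.2480+0.0500 ≈ 1.9000 m = S ✓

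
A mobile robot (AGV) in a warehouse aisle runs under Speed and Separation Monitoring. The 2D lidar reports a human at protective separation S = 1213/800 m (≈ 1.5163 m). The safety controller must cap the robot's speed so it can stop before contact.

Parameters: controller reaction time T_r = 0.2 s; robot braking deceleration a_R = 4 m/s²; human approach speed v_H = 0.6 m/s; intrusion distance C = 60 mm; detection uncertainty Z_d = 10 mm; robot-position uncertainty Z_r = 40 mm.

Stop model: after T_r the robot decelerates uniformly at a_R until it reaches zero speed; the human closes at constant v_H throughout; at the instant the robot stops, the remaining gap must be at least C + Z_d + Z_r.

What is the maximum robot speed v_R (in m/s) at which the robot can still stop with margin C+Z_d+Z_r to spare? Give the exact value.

v_R_max = 21/10 m/s = 2.1000 m/s

collect terms ⇒ (1/8)·v_R² + (7/20)·v_R + (-1029/800) = 0
  disc = (7/20)² − 4·(1/8)·(-1029/800) = 49/64 ; √disc = 7/8
  v_R = (−(7/20) + 7/8) / (2·(1/8)) = 21/10 m/s
check:
braking lasts T_s = (21/10)/4 = 0.5250 s
reaction-phase robot travel = 2.1000·0.2000 = 0.4200 m
braking distance = 2.1000²/(2·4.0000) = 0.5513 m
human over T_r+T_s: 0.6000·(0.2000+0.5250) = 0.4350 m
C+Z_d+Z_r = 0.0600+0.0100+0.0400 = 0.1100 m
sum ≈ 0.4200+0.5513+0.4350+0.1100 ≈ 1.5163 m = S ✓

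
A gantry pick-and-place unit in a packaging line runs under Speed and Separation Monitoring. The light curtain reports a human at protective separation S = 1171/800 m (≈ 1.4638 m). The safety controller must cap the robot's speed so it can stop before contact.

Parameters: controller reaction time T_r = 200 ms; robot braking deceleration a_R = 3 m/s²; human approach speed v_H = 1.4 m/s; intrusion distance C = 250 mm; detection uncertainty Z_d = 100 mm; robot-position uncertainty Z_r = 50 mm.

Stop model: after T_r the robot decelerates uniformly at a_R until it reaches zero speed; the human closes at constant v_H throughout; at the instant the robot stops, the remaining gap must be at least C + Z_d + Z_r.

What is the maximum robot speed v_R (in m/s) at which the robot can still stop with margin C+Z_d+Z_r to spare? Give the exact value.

v_R_max = 19/20 m/s = 0.9500 m/s

at the boundary: (1/6)·v² + (2/3)·v + (-627/800) = 0
  disc = (2/3)² − 4·(1/6)·(-627/800) = 3481/3600 ; √disc = 59/60
  v_R = (−(2/3) + 59/60) / (2·(1/6)) = 19/20 m/s
check:
stop time T_s = (19/20)/3 = 0.3167 s
robot covers v_R·T_r = 0.9500·0.2000 = 0.1900 m before braking
braking distance = 0.9500²/(2·3.0000) = 0.1504 m
human over T_r+T_s: 1.4000·(0.2000+0.3167) = 0.7233 m
residual clearance needed = 0.2500+0.1000+0.0500 = 0.4000 m
sum ≈ 0.1900+0.1504+0.7233+0.4000 ≈ 1.4638 m = S ✓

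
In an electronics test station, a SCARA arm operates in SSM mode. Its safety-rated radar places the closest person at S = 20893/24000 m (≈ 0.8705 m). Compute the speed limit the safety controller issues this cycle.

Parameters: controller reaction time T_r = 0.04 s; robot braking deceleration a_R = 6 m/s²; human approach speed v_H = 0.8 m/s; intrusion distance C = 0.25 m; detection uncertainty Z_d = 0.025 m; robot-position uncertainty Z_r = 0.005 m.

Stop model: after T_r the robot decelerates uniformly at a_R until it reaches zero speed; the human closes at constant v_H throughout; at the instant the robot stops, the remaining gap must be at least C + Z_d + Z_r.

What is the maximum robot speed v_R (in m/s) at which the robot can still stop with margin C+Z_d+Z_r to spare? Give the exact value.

v_R_max = 7/4 m/s = 1.7500 m/s

quadratic (1/12)·v² + (13/75)·v + (-2681/4800) = 0
  disc = (13/75)² − 4·(1/12)·(-2681/4800) = 8649/40000 ; √disc = 93/200
  v_R = (−(13/75) + 93/200) / (2·(1/12)) = 7/4 m/s
check:
braking lasts T_s = (7/4)/6 = 0.2917 s
reaction-phase robot travel = 1.7500·0.0400 = 0.0700 m
braking distance = 1.7500²/(2·6.0000) = 0.2552 m
human over T_r+T_s: 0.8000·(0.0400+0.2917) = 0.2653 m
margins: 0.2500+0.0250+0.0050 = 0.2800 m
sum ≈ 0.0700+0.2552+0.2653+0.2800 ≈ 0.8705 m = S ✓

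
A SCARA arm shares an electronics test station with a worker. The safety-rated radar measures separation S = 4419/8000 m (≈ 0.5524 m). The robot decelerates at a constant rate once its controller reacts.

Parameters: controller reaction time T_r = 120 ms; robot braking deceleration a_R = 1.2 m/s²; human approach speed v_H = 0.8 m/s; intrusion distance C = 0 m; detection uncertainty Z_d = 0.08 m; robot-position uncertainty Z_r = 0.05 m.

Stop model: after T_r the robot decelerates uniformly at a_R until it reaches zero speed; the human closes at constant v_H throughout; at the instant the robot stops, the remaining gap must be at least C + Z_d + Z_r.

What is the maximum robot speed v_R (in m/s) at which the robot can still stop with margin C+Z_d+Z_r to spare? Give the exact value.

quadratic (5/12)·v² + (59/75)·v + (-2611/8000) = 0
  disc = (59/75)² − 4·(5/12)·(-2611/8000) = 418609/360000 ; √disc = 647/600
  v_R = (−(59/75) + 647/600) / (2·(5/12)) = 7/20 m/s
check:
stop time T_s = (7/20)/(6/5) = 0.2917 s
robot in T_r: 0.3500·0.1200 = 0.0420 m
robot under decel: 0.3500²/(2·1.2000) = 0.0510 m
person approaches 0.8000·(0.1200+0.2917) = 0.3293 m
margins: 0.0000+0.0800+0.0500 = 0.1300 m
sum ≈ 0.0420+0.0510+0.3293+0.1300 ≈ 0.5524 m = S ✓

v_R_max = 7/20 m/s = 0.3500 m/s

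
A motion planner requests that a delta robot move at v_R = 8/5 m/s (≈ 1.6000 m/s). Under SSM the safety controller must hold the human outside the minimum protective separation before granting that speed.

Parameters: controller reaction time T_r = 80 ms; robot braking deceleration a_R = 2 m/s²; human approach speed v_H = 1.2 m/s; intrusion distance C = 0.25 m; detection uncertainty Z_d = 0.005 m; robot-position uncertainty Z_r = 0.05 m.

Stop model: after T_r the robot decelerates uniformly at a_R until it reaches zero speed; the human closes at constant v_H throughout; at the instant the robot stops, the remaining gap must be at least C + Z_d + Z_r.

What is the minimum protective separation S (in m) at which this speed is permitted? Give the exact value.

S_min = 2129/1000 m = 2.1290 m

braking lasts T_s = (8/5)/2 = 0.8000 s
robot covers v_R·T_r = 1.6000·0.0800 = 0.1280 m before braking
robot covers 1.6000·0.8000 − ½·2.0000·0.8000² = 0.6400 m while stopping
human closes 1.2000·0.8800 = 1.0560 m
residual clearance needed = 0.2500+0.0050+0.0500 = 0.3050 m
S_min ≈ 0.1280+0.6400+1.0560+0.3050  ⇒  S_min = 2129/1000 m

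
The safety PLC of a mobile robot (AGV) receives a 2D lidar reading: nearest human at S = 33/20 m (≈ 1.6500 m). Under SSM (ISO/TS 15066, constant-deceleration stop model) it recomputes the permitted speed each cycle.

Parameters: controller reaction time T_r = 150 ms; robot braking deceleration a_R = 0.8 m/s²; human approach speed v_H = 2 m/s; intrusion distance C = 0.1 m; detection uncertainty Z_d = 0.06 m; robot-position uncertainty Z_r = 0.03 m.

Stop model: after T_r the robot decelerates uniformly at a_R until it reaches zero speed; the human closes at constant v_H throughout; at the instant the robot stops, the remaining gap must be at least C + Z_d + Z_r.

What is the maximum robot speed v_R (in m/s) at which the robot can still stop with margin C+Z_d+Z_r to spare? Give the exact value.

v_R_max = 2/5 m/s = 0.4000 m/s

at the boundary: (5/8)·v² + (53/20)·v + (-29/25) = 0
  disc = (53/20)² − 4·(5/8)·(-29/25) = 3969/400 ; √disc = 63/20
  v_R = (−(53/20) + 63/20) / (2·(5/8)) = 2/5 m/s
check:
stop time T_s = (2/5)/(4/5) = 0.5000 s
robot in T_r: 0.4000·0.1500 = 0.0600 m
robot under decel: 0.4000²/(2·0.8000) = 0.1000 m
person approaches 2.0000·(0.1500+0.5000) = 1.3000 m
margins: 0.1000+0.0600+0.0300 = 0.1900 m
sum ≈ 0.0600+0.1000+1.3000+0.1900 ≈ 1.6500 m = S ✓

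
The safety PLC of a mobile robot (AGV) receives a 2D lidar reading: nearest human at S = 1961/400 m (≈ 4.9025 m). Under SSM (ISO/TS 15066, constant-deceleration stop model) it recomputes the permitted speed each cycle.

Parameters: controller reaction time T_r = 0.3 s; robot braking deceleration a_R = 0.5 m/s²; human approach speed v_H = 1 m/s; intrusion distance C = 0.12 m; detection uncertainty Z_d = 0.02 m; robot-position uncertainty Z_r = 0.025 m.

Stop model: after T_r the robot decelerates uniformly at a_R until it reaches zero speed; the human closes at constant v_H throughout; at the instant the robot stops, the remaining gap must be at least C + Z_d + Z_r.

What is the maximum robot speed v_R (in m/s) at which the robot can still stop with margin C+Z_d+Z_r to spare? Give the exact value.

v_R_max = 5/4 m/s = 1.2500 m/s

collect terms ⇒ (1)·v_R² + (23/10)·v_R + (-71/16) = 0
  disc = (23/10)² − 4·(1)·(-71/16) = 576/25 ; √disc = 24/5
  v_R = (−(23/10) + 24/5) / (2·(1)) = 5/4 m/s
check:
T_s = v_R/a_R = (5/4)/(1/2) = 2.5000 s
robot covers v_R·T_r = 1.2500·0.3000 = 0.3750 m before braking
robot under decel: 1.2500²/(2·0.5000) = 1.5625 m
human closes 1.0000·2.8000 = 2.8000 m
residual clearance needed = 0.1200+0.0200+0.0250 = 0.1650 m
sum ≈ 0.3750+1.5625+2.8000+0.1650 ≈ 4.9025 m = S ✓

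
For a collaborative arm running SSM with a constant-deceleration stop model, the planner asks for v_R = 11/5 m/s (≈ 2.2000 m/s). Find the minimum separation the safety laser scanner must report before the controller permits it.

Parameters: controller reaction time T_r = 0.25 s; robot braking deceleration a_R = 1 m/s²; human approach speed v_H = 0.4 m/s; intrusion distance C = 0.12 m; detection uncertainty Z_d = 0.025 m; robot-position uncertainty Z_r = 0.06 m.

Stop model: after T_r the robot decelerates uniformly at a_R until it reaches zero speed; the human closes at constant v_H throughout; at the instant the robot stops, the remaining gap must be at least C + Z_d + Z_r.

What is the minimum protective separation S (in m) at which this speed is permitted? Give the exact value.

T_s = v_R/a_R = (11/5)/1 = 2.2000 s
reaction-phase robot travel = 2.2000·0.2500 = 0.5500 m
robot covers 2.2000·2.2000 − ½·1.0000·2.2000² = 2.4200 m while stopping
human closes 0.4000·2.4500 = 0.9800 m
margins: 0.1200+0.0250+0.0600 = 0.2050 m
S_min ≈ 0.5500+2.4200+0.9800+0.2050  ⇒  S_min = 831/200 m

S_min = 831/200 m = 4.1550 m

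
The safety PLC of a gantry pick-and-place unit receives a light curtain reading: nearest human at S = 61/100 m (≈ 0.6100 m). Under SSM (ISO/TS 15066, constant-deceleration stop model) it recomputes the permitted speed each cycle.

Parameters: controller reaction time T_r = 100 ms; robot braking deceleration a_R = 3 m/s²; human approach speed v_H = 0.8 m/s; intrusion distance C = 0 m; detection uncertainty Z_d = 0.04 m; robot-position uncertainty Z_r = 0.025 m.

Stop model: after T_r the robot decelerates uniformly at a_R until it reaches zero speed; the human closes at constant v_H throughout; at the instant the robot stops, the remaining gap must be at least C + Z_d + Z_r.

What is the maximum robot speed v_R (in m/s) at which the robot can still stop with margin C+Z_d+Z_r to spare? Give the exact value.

collect terms ⇒ (1/6)·v_R² + (11/30)·v_R + (-93/200) = 0
  disc = (11/30)² − 4·(1/6)·(-93/200) = 4/9 ; √disc = 2/3
  v_R = (−(11/30) + 2/3) / (2·(1/6)) = 9/10 m/s
check:
T_s = v_R/a_R = (9/10)/3 = 0.3000 s
robot covers v_R·T_r = 0.9000·0.1000 = 0.0900 m before braking
robot under decel: 0.9000²/(2·3.0000) = 0.1350 m
person approaches 0.8000·(0.1000+0.3000) = 0.3200 m
C+Z_d+Z_r = 0.0000+0.0400+0.0250 = 0.0650 m
sum ≈ 0.0900+0.1350+0.3200+0.0650 ≈ 0.6100 m = S ✓

v_R_max = 9/10 m/s = 0.9000 m/s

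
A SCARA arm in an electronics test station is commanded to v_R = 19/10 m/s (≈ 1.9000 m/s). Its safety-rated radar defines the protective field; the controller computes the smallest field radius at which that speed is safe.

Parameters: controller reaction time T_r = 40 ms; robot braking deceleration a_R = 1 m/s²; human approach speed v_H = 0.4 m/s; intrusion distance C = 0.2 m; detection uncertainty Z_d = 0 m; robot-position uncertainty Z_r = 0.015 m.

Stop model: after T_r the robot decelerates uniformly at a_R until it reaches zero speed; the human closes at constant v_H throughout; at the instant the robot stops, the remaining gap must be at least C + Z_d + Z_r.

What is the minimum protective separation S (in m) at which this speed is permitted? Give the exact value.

T_s = v_R/a_R = (19/10)/1 = 1.9000 s
reaction-phase robot travel = 1.9000·0.0400 = 0.0760 m
robot under decel: 1.9000²/(2·1.0000) = 1.8050 m
human closes 0.4000·1.9400 = 0.7760 m
margins: 0.2000+0.0000+0.0150 = 0.2150 m
S_min ≈ 0.0760+1.8050+0.7760+0.2150  ⇒  S_min = 359/125 m

S_min = 359/125 m = 2.8720 m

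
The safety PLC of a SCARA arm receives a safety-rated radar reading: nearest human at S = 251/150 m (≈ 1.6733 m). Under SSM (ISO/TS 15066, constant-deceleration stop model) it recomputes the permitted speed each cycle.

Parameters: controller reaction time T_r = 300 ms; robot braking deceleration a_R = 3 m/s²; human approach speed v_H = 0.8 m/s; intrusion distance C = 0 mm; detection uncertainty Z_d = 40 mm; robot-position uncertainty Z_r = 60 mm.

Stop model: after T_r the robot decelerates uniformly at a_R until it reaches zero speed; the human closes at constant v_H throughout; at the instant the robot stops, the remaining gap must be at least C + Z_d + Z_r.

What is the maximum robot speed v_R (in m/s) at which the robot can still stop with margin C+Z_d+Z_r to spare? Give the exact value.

quadratic (1/6)·v² + (17/30)·v + (-4/3) = 0
  disc = (17/30)² − 4·(1/6)·(-4/3) = 121/100 ; √disc = 11/10
  v_R = (−(17/30) + 11/10) / (2·(1/6)) = 8/5 m/s
check:
T_s = v_R/a_R = (8/5)/3 = 0.5333 s
robot covers v_R·T_r = 1.6000·0.3000 = 0.4800 m before braking
braking distance = 1.6000²/(2·3.0000) = 0.4267 m
person approaches 0.8000·(0.3000+0.5333) = 0.6667 m
C+Z_d+Z_r = 0.0000+0.0400+0.0600 = 0.1000 m
sum ≈ 0.4800+0.4267+0.6667+0.1000 ≈ 1.6733 m = S ✓

v_R_max = 8/5 m/s = 1.6000 m/s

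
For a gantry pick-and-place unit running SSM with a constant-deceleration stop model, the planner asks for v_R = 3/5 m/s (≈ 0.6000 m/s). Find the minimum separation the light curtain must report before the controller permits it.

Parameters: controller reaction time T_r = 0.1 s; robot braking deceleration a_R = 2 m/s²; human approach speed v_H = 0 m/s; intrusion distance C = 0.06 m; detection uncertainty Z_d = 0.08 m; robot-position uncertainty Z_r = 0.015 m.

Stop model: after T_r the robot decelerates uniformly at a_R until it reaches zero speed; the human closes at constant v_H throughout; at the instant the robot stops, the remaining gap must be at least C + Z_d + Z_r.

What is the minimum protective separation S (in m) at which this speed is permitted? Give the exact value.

braking lasts T_s = (3/5)/2 = 0.3000 s
robot covers v_R·T_r = 0.6000·0.1000 = 0.0600 m before braking
robot covers 0.6000·0.3000 − ½·2.0000·0.3000² = 0.0900 m while stopping
person approaches 0.0000·(0.1000+0.3000) = 0.0000 m
margins: 0.0600+0.0800+0.0150 = 0.1550 m
S_min ≈ 0.0600+0.0900+0.0000+0.1550  ⇒  S_min = 61/200 m

S_min = 61/200 m = 0.3050 m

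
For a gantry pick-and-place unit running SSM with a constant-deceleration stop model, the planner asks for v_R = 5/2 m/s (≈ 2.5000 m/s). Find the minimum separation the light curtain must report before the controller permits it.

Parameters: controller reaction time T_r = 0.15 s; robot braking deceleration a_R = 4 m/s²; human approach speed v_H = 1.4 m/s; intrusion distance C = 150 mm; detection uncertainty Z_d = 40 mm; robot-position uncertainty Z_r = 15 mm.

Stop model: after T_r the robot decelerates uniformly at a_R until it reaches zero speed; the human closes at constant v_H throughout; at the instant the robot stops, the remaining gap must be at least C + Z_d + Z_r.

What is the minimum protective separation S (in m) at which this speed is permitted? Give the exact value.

S_min = 1957/800 m = 2.4463 m

T_s = v_R/a_R = (5/2)/4 = 0.6250 s
reaction-phase robot travel = 2.5000·0.1500 = 0.3750 m
robot under decel: 2.5000²/(2·4.0000) = 0.7812 m
person approaches 1.4000·(0.1500+0.6250) = 1.0850 m
margins: 0.1500+0.0400+0.0150 = 0.2050 m
S_min ≈ 0.3750+0.7812+1.0850+0.2050  ⇒  S_min = 1957/800 m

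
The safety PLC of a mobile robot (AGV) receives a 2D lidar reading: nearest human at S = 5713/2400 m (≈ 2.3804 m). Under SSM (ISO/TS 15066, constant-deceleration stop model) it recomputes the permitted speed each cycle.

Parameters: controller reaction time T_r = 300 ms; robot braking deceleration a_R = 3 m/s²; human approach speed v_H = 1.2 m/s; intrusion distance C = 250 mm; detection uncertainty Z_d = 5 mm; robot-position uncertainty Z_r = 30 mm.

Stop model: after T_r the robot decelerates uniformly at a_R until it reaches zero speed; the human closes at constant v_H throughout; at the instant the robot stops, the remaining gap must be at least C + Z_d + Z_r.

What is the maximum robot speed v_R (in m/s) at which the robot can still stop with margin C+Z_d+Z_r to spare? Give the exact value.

collect terms ⇒ (1/6)·v_R² + (7/10)·v_R + (-833/480) = 0
  disc = (7/10)² − 4·(1/6)·(-833/480) = 5929/3600 ; √disc = 77/60
  v_R = (−(7/10) + 77/60) / (2·(1/6)) = 7/4 m/s
check:
T_s = v_R/a_R = (7/4)/3 = 0.5833 s
reaction-phase robot travel = 1.7500·0.3000 = 0.5250 m
braking distance = 1.7500²/(2·3.0000) = 0.5104 m
human closes 1.2000·0.8833 = 1.0600 m
margins: 0.2500+0.0050+0.0300 = 0.2850 m
sum ≈ 0.5250+0.5104+1.0600+0.2850 ≈ 2.3804 m = S ✓

v_R_max = 7/4 m/s = 1.7500 m/s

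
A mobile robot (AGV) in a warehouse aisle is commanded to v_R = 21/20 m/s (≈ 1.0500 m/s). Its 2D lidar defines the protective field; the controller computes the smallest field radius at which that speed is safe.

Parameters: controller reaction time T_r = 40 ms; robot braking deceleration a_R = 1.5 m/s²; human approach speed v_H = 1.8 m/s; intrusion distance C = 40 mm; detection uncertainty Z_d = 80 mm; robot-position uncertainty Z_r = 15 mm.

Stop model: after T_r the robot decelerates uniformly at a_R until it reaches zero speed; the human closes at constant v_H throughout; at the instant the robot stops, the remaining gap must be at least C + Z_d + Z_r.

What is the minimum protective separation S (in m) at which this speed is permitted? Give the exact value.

T_s = v_R/a_R = (21/20)/(3/2) = 0.7000 s
reaction-phase robot travel = 1.0500·0.0400 = 0.0420 m
braking distance = 1.0500²/(2·1.5000) = 0.3675 m
human over T_r+T_s: 1.8000·(0.0400+0.7000) = 1.3320 m
C+Z_d+Z_r = 0.0400+0.0800+0.0150 = 0.1350 m
S_min ≈ 0.0420+0.3675+1.3320+0.1350  ⇒  S_min = 3753/2000 m

S_min = 3753/2000 m = 1.8765 m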